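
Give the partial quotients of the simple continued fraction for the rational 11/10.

[1; 10]

Run the Euclidean algorithm on 11 and 10; the successive quotients are the partial quotients a_0, a_1, ... (each step inverts the fractional part left over by the previous one):
  11 = 1*10 + 1, so a_0 = 1.
  10 = 10*1 + 0, so a_1 = 10.
The remainder reaches 0 after 2 divisions, so the expansion has 2 partial quotients, read off in order.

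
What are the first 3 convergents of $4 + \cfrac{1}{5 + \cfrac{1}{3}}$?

Using the convergent recurrence p_i = a_i*p_{i-1} + p_{i-2}, q_i = a_i*q_{i-1} + q_{i-2} with p_{-2}=0, p_{-1}=1, q_{-2}=1, q_{-1}=0:
  i=0: a_0=4, p_0 = 4*1 + 0 = 4, q_0 = 4*0 + 1 = 1.
  i=1: a_1=5, p_1 = 5*4 + 1 = 21, q_1 = 5*1 + 0 = 5.
  i=2: a_2=3, p_2 = 3*21 + 4 = 67, q_2 = 3*5 + 1 = 16.

4/1, 21/5, 67/16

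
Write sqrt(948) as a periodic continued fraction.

[30; (1, 3, 1, 3, 20, 3, 1, 3, 1, 60)]

Write x_i = (sqrt(948) + m_i)/d_i with (m_0, d_0) = (0, 1). a_0 = floor(sqrt(948)) = 30, since 30^2 = 900 <= 948 < 961 = 31^2.
Iterate m_{i+1} = d_i*a_i - m_i, d_{i+1} = (948 - m_{i+1}^2)/d_i, a_{i+1} = floor((a_0 + m_{i+1})/d_{i+1}):
  m_1 = 1*30 - 0 = 30, d_1 = (948 - 30^2)/1 = 48/1 = 48, a_1 = floor((30 + 30)/48) = 1.
  m_2 = 48*1 - 30 = 18, d_2 = (948 - 18^2)/48 = 624/48 = 13, a_2 = floor((30 + 18)/13) = 3.
  m_3 = 13*3 - 18 = 21, d_3 = (948 - 21^2)/13 = 507/13 = 39, a_3 = floor((30 + 21)/39) = 1.
  m_4 = 39*1 - 21 = 18, d_4 = (948 - 18^2)/39 = 624/39 = 16, a_4 = floor((30 + 18)/16) = 3.
  m_5 = 16*3 - 18 = 30, d_5 = (948 - 30^2)/16 = 48/16 = 3, a_5 = floor((30 + 30)/3) = 20.
  m_6 = 3*20 - 30 = 30, d_6 = (948 - 30^2)/3 = 48/3 = 16, a_6 = floor((30 + 30)/16) = 3.
  m_7 = 16*3 - 30 = 18, d_7 = (948 - 18^2)/16 = 624/16 = 39, a_7 = floor((30 + 18)/39) = 1.
  m_8 = 39*1 - 18 = 21, d_8 = (948 - 21^2)/39 = 507/39 = 13, a_8 = floor((30 + 21)/13) = 3.
  m_9 = 13*3 - 21 = 18, d_9 = (948 - 18^2)/13 = 624/13 = 48, a_9 = floor((30 + 18)/48) = 1.
  m_10 = 48*1 - 18 = 30, d_10 = (948 - 30^2)/48 = 48/48 = 1, a_10 = floor((30 + 30)/1) = 60.
  m_11 = 1*60 - 30 = 30, d_11 = (948 - 30^2)/1 = 48/1 = 48: (m_11, d_11) = (m_1, d_1) = (30, 48), so from here the quotients repeat a_1, ..., a_10; the period length is 10.
Hence the expansion of sqrt(948) is a_0 = 30 followed by the repeating block 1, 3, 1, 3, 20, 3, 1, 3, 1, 60 (period 10).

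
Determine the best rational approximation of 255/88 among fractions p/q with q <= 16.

29/10

Expand x = 255/88 as a continued fraction with the Euclidean algorithm:
  255 = 2*88 + 79, so a_0 = 2.
  88 = 1*79 + 9, so a_1 = 1.
  79 = 8*9 + 7, so a_2 = 8.
  9 = 1*7 + 2, so a_3 = 1.
  7 = 3*2 + 1, so a_4 = 3.
  2 = 2*1 + 0, so a_5 = 2.
so x = [2; 1, 8, 1, 3, 2].
Convergents (p_i = a_i*p_{i-1} + p_{i-2}, q_i = a_i*q_{i-1} + q_{i-2} with p_{-2}=0, p_{-1}=1, q_{-2}=1, q_{-1}=0), until the denominator exceeds 16:
  i=0: a_0=2, p_0 = 2*1 + 0 = 2, q_0 = 2*0 + 1 = 1.
  i=1: a_1=1, p_1 = 1*2 + 1 = 3, q_1 = 1*1 + 0 = 1.
  i=2: a_2=8, p_2 = 8*3 + 2 = 26, q_2 = 8*1 + 1 = 9.
  i=3: a_3=1, p_3 = 1*26 + 3 = 29, q_3 = 1*9 + 1 = 10.
  i=4: a_4=3, p_4 = 3*29 + 26 = 113, q_4 = 3*10 + 9 = 39.
q_4 = 39 > 16, so the last convergent with denominator <= 16 is p_3/q_3 = 29/10.
The closest fraction with denominator <= 16 is either p_3/q_3 or the intermediate fraction (k*p_3 + p_2)/(k*q_3 + q_2) with the largest k >= 1 whose denominator stays <= 16; these approach x as k grows, and every other convergent or intermediate fraction in range is farther away.
Largest k: floor((16 - q_2)/q_3) = floor((16 - 9)/10) = 0.
Since k = 0, no intermediate fraction beyond p_3/q_3 has denominator <= 16, so the convergent 29/10 is the closest (its error is |255*10 - 29*88|/(88*10) = 2/880).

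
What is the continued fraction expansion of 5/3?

[1; 1, 2]

Run the Euclidean algorithm on 5 and 3; the successive quotients are the partial quotients a_0, a_1, ... (each step inverts the fractional part left over by the previous one):
  5 = 1*3 + 2, so a_0 = 1.
  3 = 1*2 + 1, so a_1 = 1.
  2 = 2*1 + 0, so a_2 = 2.
The remainder reaches 0 after 3 divisions, so the expansion has 3 partial quotients, read off in order.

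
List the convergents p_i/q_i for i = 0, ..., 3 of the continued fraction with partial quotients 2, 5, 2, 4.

2/1, 11/5, 24/11, 107/49

Using the convergent recurrence p_i = a_i*p_{i-1} + p_{i-2}, q_i = a_i*q_{i-1} + q_{i-2} with p_{-2}=0, p_{-1}=1, q_{-2}=1, q_{-1}=0:
  i=0: a_0=2, p_0 = 2*1 + 0 = 2, q_0 = 2*0 + 1 = 1.
  i=1: a_1=5, p_1 = 5*2 + 1 = 11, q_1 = 5*1 + 0 = 5.
  i=2: a_2=2, p_2 = 2*11 + 2 = 24, q_2 = 2*5 + 1 = 11.
  i=3: a_3=4, p_3 = 4*24 + 11 = 107, q_3 = 4*11 + 5 = 49.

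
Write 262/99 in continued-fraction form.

[2; 1, 1, 1, 4, 1, 5]

Run the Euclidean algorithm on 262 and 99; the successive quotients are the partial quotients a_0, a_1, ... (each step inverts the fractional part left over by the previous one):
  262 = 2*99 + 64, so a_0 = 2.
  99 = 1*64 + 35, so a_1 = 1.
  64 = 1*35 + 29, so a_2 = 1.
  35 = 1*29 + 6, so a_3 = 1.
  29 = 4*6 + 5, so a_4 = 4.
  6 = 1*5 + 1, so a_5 = 1.
  5 = 5*1 + 0, so a_6 = 5.
The remainder reaches 0 after 7 divisions, so the expansion has 7 partial quotients, read off in order.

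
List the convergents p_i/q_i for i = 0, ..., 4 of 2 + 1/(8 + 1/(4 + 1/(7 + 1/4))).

2/1, 17/8, 70/33, 507/239, 2098/989

Using the convergent recurrence p_i = a_i*p_{i-1} + p_{i-2}, q_i = a_i*q_{i-1} + q_{i-2} with p_{-2}=0, p_{-1}=1, q_{-2}=1, q_{-1}=0:
  i=0: a_0=2, p_0 = 2*1 + 0 = 2, q_0 = 2*0 + 1 = 1.
  i=1: a_1=8, p_1 = 8*2 + 1 = 17, q_1 = 8*1 + 0 = 8.
  i=2: a_2=4, p_2 = 4*17 + 2 = 70, q_2 = 4*8 + 1 = 33.
  i=3: a_3=7, p_3 = 7*70 + 17 = 507, q_3 = 7*33 + 8 = 239.
  i=4: a_4=4, p_4 = 4*507 + 70 = 2098, q_4 = 4*239 + 33 = 989.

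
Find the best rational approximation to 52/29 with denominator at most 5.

Expand x = 52/29 as a continued fraction with the Euclidean algorithm:
  52 = 1*29 + 23, so a_0 = 1.
  29 = 1*23 + 6, so a_1 = 1.
  23 = 3*6 + 5, so a_2 = 3.
  6 = 1*5 + 1, so a_3 = 1.
  5 = 5*1 + 0, so a_4 = 5.
so x = [1; 1, 3, 1, 5].
Convergents (p_i = a_i*p_{i-1} + p_{i-2}, q_i = a_i*q_{i-1} + q_{i-2} with p_{-2}=0, p_{-1}=1, q_{-2}=1, q_{-1}=0), until the denominator exceeds 5:
  i=0: a_0=1, p_0 = 1*1 + 0 = 1, q_0 = 1*0 + 1 = 1.
  i=1: a_1=1, p_1 = 1*1 + 1 = 2, q_1 = 1*1 + 0 = 1.
  i=2: a_2=3, p_2 = 3*2 + 1 = 7, q_2 = 3*1 + 1 = 4.
  i=3: a_3=1, p_3 = 1*7 + 2 = 9, q_3 = 1*4 + 1 = 5.
  i=4: a_4=5, p_4 = 5*9 + 7 = 52, q_4 = 5*5 + 4 = 29.
q_4 = 29 > 5, so the last convergent with denominator <= 5 is p_3/q_3 = 9/5.
The closest fraction with denominator <= 5 is either p_3/q_3 or the intermediate fraction (k*p_3 + p_2)/(k*q_3 + q_2) with the largest k >= 1 whose denominator stays <= 5; these approach x as k grows, and every other convergent or intermediate fraction in range is farther away.
Largest k: floor((5 - q_2)/q_3) = floor((5 - 4)/5) = 0.
Since k = 0, no intermediate fraction beyond p_3/q_3 has denominator <= 5, so the convergent 9/5 is the closest (its error is |52*5 - 9*29|/(29*5) = 1/145).

9/5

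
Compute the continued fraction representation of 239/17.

[14; 17]

Run the Euclidean algorithm on 239 and 17; the successive quotients are the partial quotients a_0, a_1, ... (each step inverts the fractional part left over by the previous one):
  239 = 14*17 + 1, so a_0 = 14.
  17 = 17*1 + 0, so a_1 = 17.
The remainder reaches 0 after 2 divisions, so the expansion has 2 partial quotients, read off in order.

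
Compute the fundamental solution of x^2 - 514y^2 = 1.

(x, y) = (4625, 204)

First expand sqrt(514) as a continued fraction. With x_i = (sqrt(514) + m_i)/d_i and (m_0, d_0) = (0, 1): a_0 = floor(sqrt(514)) = 22, since 22^2 = 484 <= 514 < 529 = 23^2.
Iterate m_{i+1} = d_i*a_i - m_i, d_{i+1} = (514 - m_{i+1}^2)/d_i, a_{i+1} = floor((a_0 + m_{i+1})/d_{i+1}):
  m_1 = 1*22 - 0 = 22, d_1 = (514 - 22^2)/1 = 30/1 = 30, a_1 = floor((22 + 22)/30) = 1.
  m_2 = 30*1 - 22 = 8, d_2 = (514 - 8^2)/30 = 450/30 = 15, a_2 = floor((22 + 8)/15) = 2.
  m_3 = 15*2 - 8 = 22, d_3 = (514 - 22^2)/15 = 30/15 = 2, a_3 = floor((22 + 22)/2) = 22.
  m_4 = 2*22 - 22 = 22, d_4 = (514 - 22^2)/2 = 30/2 = 15, a_4 = floor((22 + 22)/15) = 2.
  m_5 = 15*2 - 22 = 8, d_5 = (514 - 8^2)/15 = 450/15 = 30, a_5 = floor((22 + 8)/30) = 1.
  m_6 = 30*1 - 8 = 22, d_6 = (514 - 22^2)/30 = 30/30 = 1, a_6 = floor((22 + 22)/1) = 44.
  m_7 = 1*44 - 22 = 22, d_7 = (514 - 22^2)/1 = 30/1 = 30: (m_7, d_7) = (m_1, d_1) = (22, 30), so from here the quotients repeat a_1, ..., a_6; the period length is 6.
So sqrt(514) = [22; (1, 2, 22, 2, 1, 44)] with period length k = 6.
k is even, so the fundamental solution of x^2 - 514y^2 = 1 is (p_{k-1}, q_{k-1}) = (p_5, q_5); compute convergents through index 5.
Convergents (p_i = a_i*p_{i-1} + p_{i-2}, q_i = a_i*q_{i-1} + q_{i-2} with p_{-2}=0, p_{-1}=1, q_{-2}=1, q_{-1}=0):
  i=0: a_0=22, p_0 = 22*1 + 0 = 22, q_0 = 22*0 + 1 = 1.
  i=1: a_1=1, p_1 = 1*22 + 1 = 23, q_1 = 1*1 + 0 = 1.
  i=2: a_2=2, p_2 = 2*23 + 22 = 68, q_2 = 2*1 + 1 = 3.
  i=3: a_3=22, p_3 = 22*68 + 23 = 1519, q_3 = 22*3 + 1 = 67.
  i=4: a_4=2, p_4 = 2*1519 + 68 = 3106, q_4 = 2*67 + 3 = 137.
  i=5: a_5=1, p_5 = 1*3106 + 1519 = 4625, q_5 = 1*137 + 67 = 204.
Check: 4625^2 - 514*204^2 = 21390625 - 21390624 = 1, so (x, y) = (4625, 204) solves the equation, and by the theorem it is the least positive solution.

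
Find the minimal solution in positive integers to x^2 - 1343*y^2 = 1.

First expand sqrt(1343) as a continued fraction. With x_i = (sqrt(1343) + m_i)/d_i and (m_0, d_0) = (0, 1): a_0 = floor(sqrt(1343)) = 36, since 36^2 = 1296 <= 1343 < 1369 = 37^2.
Iterate m_{i+1} = d_i*a_i - m_i, d_{i+1} = (1343 - m_{i+1}^2)/d_i, a_{i+1} = floor((a_0 + m_{i+1})/d_{i+1}):
  m_1 = 1*36 - 0 = 36, d_1 = (1343 - 36^2)/1 = 47/1 = 47, a_1 = floor((36 + 36)/47) = 1.
  m_2 = 47*1 - 36 = 11, d_2 = (1343 - 11^2)/47 = 1222/47 = 26, a_2 = floor((36 + 11)/26) = 1.
  m_3 = 26*1 - 11 = 15, d_3 = (1343 - 15^2)/26 = 1118/26 = 43, a_3 = floor((36 + 15)/43) = 1.
  m_4 = 43*1 - 15 = 28, d_4 = (1343 - 28^2)/43 = 559/43 = 13, a_4 = floor((36 + 28)/13) = 4.
  m_5 = 13*4 - 28 = 24, d_5 = (1343 - 24^2)/13 = 767/13 = 59, a_5 = floor((36 + 24)/59) = 1.
  m_6 = 59*1 - 24 = 35, d_6 = (1343 - 35^2)/59 = 118/59 = 2, a_6 = floor((36 + 35)/2) = 35.
  m_7 = 2*35 - 35 = 35, d_7 = (1343 - 35^2)/2 = 118/2 = 59, a_7 = floor((36 + 35)/59) = 1.
  m_8 = 59*1 - 35 = 24, d_8 = (1343 - 24^2)/59 = 767/59 = 13, a_8 = floor((36 + 24)/13) = 4.
  m_9 = 13*4 - 24 = 28, d_9 = (1343 - 28^2)/13 = 559/13 = 43, a_9 = floor((36 + 28)/43) = 1.
  m_10 = 43*1 - 28 = 15, d_10 = (1343 - 15^2)/43 = 1118/43 = 26, a_10 = floor((36 + 15)/26) = 1.
  m_11 = 26*1 - 15 = 11, d_11 = (1343 - 11^2)/26 = 1222/26 = 47, a_11 = floor((36 + 11)/47) = 1.
  m_12 = 47*1 - 11 = 36, d_12 = (1343 - 36^2)/47 = 47/47 = 1, a_12 = floor((36 + 36)/1) = 72.
  m_13 = 1*72 - 36 = 36, d_13 = (1343 - 36^2)/1 = 47/1 = 47: (m_13, d_13) = (m_1, d_1) = (36, 47), so from here the quotients repeat a_1, ..., a_12; the period length is 12.
So sqrt(1343) = [36; (1, 1, 1, 4, 1, 35, 1, 4, 1, 1, 1, 72)] with period length k = 12.
k is even, so the fundamental solution of x^2 - 1343y^2 = 1 is (p_{k-1}, q_{k-1}) = (p_11, q_11); compute convergents through index 11.
Convergents (p_i = a_i*p_{i-1} + p_{i-2}, q_i = a_i*q_{i-1} + q_{i-2} with p_{-2}=0, p_{-1}=1, q_{-2}=1, q_{-1}=0):
  i=0: a_0=36, p_0 = 36*1 + 0 = 36, q_0 = 36*0 + 1 = 1.
  i=1: a_1=1, p_1 = 1*36 + 1 = 37, q_1 = 1*1 + 0 = 1.
  i=2: a_2=1, p_2 = 1*37 + 36 = 73, q_2 = 1*1 + 1 = 2.
  i=3: a_3=1, p_3 = 1*73 + 37 = 110, q_3 = 1*2 + 1 = 3.
  i=4: a_4=4, p_4 = 4*110 + 73 = 513, q_4 = 4*3 + 2 = 14.
  i=5: a_5=1, p_5 = 1*513 + 110 = 623, q_5 = 1*14 + 3 = 17.
  i=6: a_6=35, p_6 = 35*623 + 513 = 22318, q_6 = 35*17 + 14 = 609.
  i=7: a_7=1, p_7 = 1*22318 + 623 = 22941, q_7 = 1*609 + 17 = 626.
  i=8: a_8=4, p_8 = 4*22941 + 22318 = 114082, q_8 = 4*626 + 609 = 3113.
  i=9: a_9=1, p_9 = 1*114082 + 22941 = 137023, q_9 = 1*3113 + 626 = 3739.
  i=10: a_10=1, p_10 = 1*137023 + 114082 = 251105, q_10 = 1*3739 + 3113 = 6852.
  i=11: a_11=1, p_11 = 1*251105 + 137023 = 388128, q_11 = 1*6852 + 3739 = 10591.
Check: 388128^2 - 1343*10591^2 = 150643344384 - 150643344383 = 1, so (x, y) = (388128, 10591) solves the equation, and by the theorem it is the least positive solution.

(x, y) = (388128, 10591)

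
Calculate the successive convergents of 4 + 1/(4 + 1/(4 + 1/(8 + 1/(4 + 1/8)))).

Using the convergent recurrence p_i = a_i*p_{i-1} + p_{i-2}, q_i = a_i*q_{i-1} + q_{i-2} with p_{-2}=0, p_{-1}=1, q_{-2}=1, q_{-1}=0:
  i=0: a_0=4, p_0 = 4*1 + 0 = 4, q_0 = 4*0 + 1 = 1.
  i=1: a_1=4, p_1 = 4*4 + 1 = 17, q_1 = 4*1 + 0 = 4.
  i=2: a_2=4, p_2 = 4*17 + 4 = 72, q_2 = 4*4 + 1 = 17.
  i=3: a_3=8, p_3 = 8*72 + 17 = 593, q_3 = 8*17 + 4 = 140.
  i=4: a_4=4, p_4 = 4*593 + 72 = 2444, q_4 = 4*140 + 17 = 577.
  i=5: a_5=8, p_5 = 8*2444 + 593 = 20145, q_5 = 8*577 + 140 = 4756.

4/1, 17/4, 72/17, 593/140, 2444/577, 20145/4756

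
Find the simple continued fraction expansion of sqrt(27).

[5; (5, 10)]

Write x_i = (sqrt(27) + m_i)/d_i with (m_0, d_0) = (0, 1). a_0 = floor(sqrt(27)) = 5, since 5^2 = 25 <= 27 < 36 = 6^2.
Iterate m_{i+1} = d_i*a_i - m_i, d_{i+1} = (27 - m_{i+1}^2)/d_i, a_{i+1} = floor((a_0 + m_{i+1})/d_{i+1}):
  m_1 = 1*5 - 0 = 5, d_1 = (27 - 5^2)/1 = 2/1 = 2, a_1 = floor((5 + 5)/2) = 5.
  m_2 = 2*5 - 5 = 5, d_2 = (27 - 5^2)/2 = 2/2 = 1, a_2 = floor((5 + 5)/1) = 10.
  m_3 = 1*10 - 5 = 5, d_3 = (27 - 5^2)/1 = 2/1 = 2: (m_3, d_3) = (m_1, d_1) = (5, 2), so from here the quotients repeat a_1, a_2; the period length is 2.
Hence the expansion of sqrt(27) is a_0 = 5 followed by the repeating block 5, 10 (period 2).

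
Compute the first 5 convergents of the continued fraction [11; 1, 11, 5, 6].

Using the convergent recurrence p_i = a_i*p_{i-1} + p_{i-2}, q_i = a_i*q_{i-1} + q_{i-2} with p_{-2}=0, p_{-1}=1, q_{-2}=1, q_{-1}=0:
  i=0: a_0=11, p_0 = 11*1 + 0 = 11, q_0 = 11*0 + 1 = 1.
  i=1: a_1=1, p_1 = 1*11 + 1 = 12, q_1 = 1*1 + 0 = 1.
  i=2: a_2=11, p_2 = 11*12 + 11 = 143, q_2 = 11*1 + 1 = 12.
  i=3: a_3=5, p_3 = 5*143 + 12 = 727, q_3 = 5*12 + 1 = 61.
  i=4: a_4=6, p_4 = 6*727 + 143 = 4505, q_4 = 6*61 + 12 = 378.

11/1, 12/1, 143/12, 727/61, 4505/378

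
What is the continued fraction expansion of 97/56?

[1; 1, 2, 1, 2, 1, 3]

Run the Euclidean algorithm on 97 and 56; the successive quotients are the partial quotients a_0, a_1, ... (each step inverts the fractional part left over by the previous one):
  97 = 1*56 + 41, so a_0 = 1.
  56 = 1*41 + 15, so a_1 = 1.
  41 = 2*15 + 11, so a_2 = 2.
  15 = 1*11 + 4, so a_3 = 1.
  11 = 2*4 + 3, so a_4 = 2.
  4 = 1*3 + 1, so a_5 = 1.
  3 = 3*1 + 0, so a_6 = 3.
The remainder reaches 0 after 7 divisions, so the expansion has 7 partial quotients, read off in order.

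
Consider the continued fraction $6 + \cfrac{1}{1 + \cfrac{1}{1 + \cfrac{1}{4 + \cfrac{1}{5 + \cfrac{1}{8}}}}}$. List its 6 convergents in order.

6/1, 7/1, 13/2, 59/9, 308/47, 2523/385

Using the convergent recurrence p_i = a_i*p_{i-1} + p_{i-2}, q_i = a_i*q_{i-1} + q_{i-2} with p_{-2}=0, p_{-1}=1, q_{-2}=1, q_{-1}=0:
  i=0: a_0=6, p_0 = 6*1 + 0 = 6, q_0 = 6*0 + 1 = 1.
  i=1: a_1=1, p_1 = 1*6 + 1 = 7, q_1 = 1*1 + 0 = 1.
  i=2: a_2=1, p_2 = 1*7 + 6 = 13, q_2 = 1*1 + 1 = 2.
  i=3: a_3=4, p_3 = 4*13 + 7 = 59, q_3 = 4*2 + 1 = 9.
  i=4: a_4=5, p_4 = 5*59 + 13 = 308, q_4 = 5*9 + 2 = 47.
  i=5: a_5=8, p_5 = 8*308 + 59 = 2523, q_5 = 8*47 + 9 = 385.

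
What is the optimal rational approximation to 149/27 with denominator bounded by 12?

11/2

Expand x = 149/27 as a continued fraction with the Euclidean algorithm:
  149 = 5*27 + 14, so a_0 = 5.
  27 = 1*14 + 13, so a_1 = 1.
  14 = 1*13 + 1, so a_2 = 1.
  13 = 13*1 + 0, so a_3 = 13.
so x = [5; 1, 1, 13].
Convergents (p_i = a_i*p_{i-1} + p_{i-2}, q_i = a_i*q_{i-1} + q_{i-2} with p_{-2}=0, p_{-1}=1, q_{-2}=1, q_{-1}=0), until the denominator exceeds 12:
  i=0: a_0=5, p_0 = 5*1 + 0 = 5, q_0 = 5*0 + 1 = 1.
  i=1: a_1=1, p_1 = 1*5 + 1 = 6, q_1 = 1*1 + 0 = 1.
  i=2: a_2=1, p_2 = 1*6 + 5 = 11, q_2 = 1*1 + 1 = 2.
  i=3: a_3=13, p_3 = 13*11 + 6 = 149, q_3 = 13*2 + 1 = 27.
q_3 = 27 > 12, so the last convergent with denominator <= 12 is p_2/q_2 = 11/2.
The closest fraction with denominator <= 12 is either p_2/q_2 or the intermediate fraction (k*p_2 + p_1)/(k*q_2 + q_1) with the largest k >= 1 whose denominator stays <= 12; these approach x as k grows, and every other convergent or intermediate fraction in range is farther away.
Largest k: floor((12 - q_1)/q_2) = floor((12 - 1)/2) = 5.
That gives (5*11 + 6)/(5*2 + 1) = 61/11.
Compare the errors: |x - 11/2| = |149*2 - 11*27|/(27*2) = 1/54, and |x - 61/11| = |149*11 - 61*27|/(27*11) = 8/297.
Cross-multiplying, 1*297 = 297 < 432 = 8*54, so 1/54 is smaller: the convergent 11/2 is closer to x than 61/11.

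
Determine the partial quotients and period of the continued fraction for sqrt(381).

Write x_i = (sqrt(381) + m_i)/d_i with (m_0, d_0) = (0, 1). a_0 = floor(sqrt(381)) = 19, since 19^2 = 361 <= 381 < 400 = 20^2.
Iterate m_{i+1} = d_i*a_i - m_i, d_{i+1} = (381 - m_{i+1}^2)/d_i, a_{i+1} = floor((a_0 + m_{i+1})/d_{i+1}):
  m_1 = 1*19 - 0 = 19, d_1 = (381 - 19^2)/1 = 20/1 = 20, a_1 = floor((19 + 19)/20) = 1.
  m_2 = 20*1 - 19 = 1, d_2 = (381 - 1^2)/20 = 380/20 = 19, a_2 = floor((19 + 1)/19) = 1.
  m_3 = 19*1 - 1 = 18, d_3 = (381 - 18^2)/19 = 57/19 = 3, a_3 = floor((19 + 18)/3) = 12.
  m_4 = 3*12 - 18 = 18, d_4 = (381 - 18^2)/3 = 57/3 = 19, a_4 = floor((19 + 18)/19) = 1.
  m_5 = 19*1 - 18 = 1, d_5 = (381 - 1^2)/19 = 380/19 = 20, a_5 = floor((19 + 1)/20) = 1.
  m_6 = 20*1 - 1 = 19, d_6 = (381 - 19^2)/20 = 20/20 = 1, a_6 = floor((19 + 19)/1) = 38.
  m_7 = 1*38 - 19 = 19, d_7 = (381 - 19^2)/1 = 20/1 = 20: (m_7, d_7) = (m_1, d_1) = (19, 20), so from here the quotients repeat a_1, ..., a_6; the period length is 6.
Hence the expansion of sqrt(381) is a_0 = 19 followed by the repeating block 1, 1, 12, 1, 1, 38 (period 6).

[19; (1, 1, 12, 1, 1, 38)]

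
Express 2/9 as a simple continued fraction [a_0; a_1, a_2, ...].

Run the Euclidean algorithm on 2 and 9; the successive quotients are the partial quotients a_0, a_1, ... (each step inverts the fractional part left over by the previous one):
  2 = 0*9 + 2, so a_0 = 0.
  9 = 4*2 + 1, so a_1 = 4.
  2 = 2*1 + 0, so a_2 = 2.
The remainder reaches 0 after 3 divisions, so the expansion has 3 partial quotients, read off in order.

[0; 4, 2]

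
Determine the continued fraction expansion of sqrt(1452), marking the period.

Write x_i = (sqrt(1452) + m_i)/d_i with (m_0, d_0) = (0, 1). a_0 = floor(sqrt(1452)) = 38, since 38^2 = 1444 <= 1452 < 1521 = 39^2.
Iterate m_{i+1} = d_i*a_i - m_i, d_{i+1} = (1452 - m_{i+1}^2)/d_i, a_{i+1} = floor((a_0 + m_{i+1})/d_{i+1}):
  m_1 = 1*38 - 0 = 38, d_1 = (1452 - 38^2)/1 = 8/1 = 8, a_1 = floor((38 + 38)/8) = 9.
  m_2 = 8*9 - 38 = 34, d_2 = (1452 - 34^2)/8 = 296/8 = 37, a_2 = floor((38 + 34)/37) = 1.
  m_3 = 37*1 - 34 = 3, d_3 = (1452 - 3^2)/37 = 1443/37 = 39, a_3 = floor((38 + 3)/39) = 1.
  m_4 = 39*1 - 3 = 36, d_4 = (1452 - 36^2)/39 = 156/39 = 4, a_4 = floor((38 + 36)/4) = 18.
  m_5 = 4*18 - 36 = 36, d_5 = (1452 - 36^2)/4 = 156/4 = 39, a_5 = floor((38 + 36)/39) = 1.
  m_6 = 39*1 - 36 = 3, d_6 = (1452 - 3^2)/39 = 1443/39 = 37, a_6 = floor((38 + 3)/37) = 1.
  m_7 = 37*1 - 3 = 34, d_7 = (1452 - 34^2)/37 = 296/37 = 8, a_7 = floor((38 + 34)/8) = 9.
  m_8 = 8*9 - 34 = 38, d_8 = (1452 - 38^2)/8 = 8/8 = 1, a_8 = floor((38 + 38)/1) = 76.
  m_9 = 1*76 - 38 = 38, d_9 = (1452 - 38^2)/1 = 8/1 = 8: (m_9, d_9) = (m_1, d_1) = (38, 8), so from here the quotients repeat a_1, ..., a_8; the period length is 8.
Hence the expansion of sqrt(1452) is a_0 = 38 followed by the repeating block 9, 1, 1, 18, 1, 1, 9, 76 (period 8).

[38; (9, 1, 1, 18, 1, 1, 9, 76)]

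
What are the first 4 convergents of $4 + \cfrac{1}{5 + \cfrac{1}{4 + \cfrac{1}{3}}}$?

Using the convergent recurrence p_i = a_i*p_{i-1} + p_{i-2}, q_i = a_i*q_{i-1} + q_{i-2} with p_{-2}=0, p_{-1}=1, q_{-2}=1, q_{-1}=0:
  i=0: a_0=4, p_0 = 4*1 + 0 = 4, q_0 = 4*0 + 1 = 1.
  i=1: a_1=5, p_1 = 5*4 + 1 = 21, q_1 = 5*1 + 0 = 5.
  i=2: a_2=4, p_2 = 4*21 + 4 = 88, q_2 = 4*5 + 1 = 21.
  i=3: a_3=3, p_3 = 3*88 + 21 = 285, q_3 = 3*21 + 5 = 68.

4/1, 21/5, 88/21, 285/68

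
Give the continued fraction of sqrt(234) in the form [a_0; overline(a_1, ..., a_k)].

[15; overline(3, 2, 1, 2, 1, 2, 3, 30)]

Write x_i = (sqrt(234) + m_i)/d_i with (m_0, d_0) = (0, 1). a_0 = floor(sqrt(234)) = 15, since 15^2 = 225 <= 234 < 256 = 16^2.
Iterate m_{i+1} = d_i*a_i - m_i, d_{i+1} = (234 - m_{i+1}^2)/d_i, a_{i+1} = floor((a_0 + m_{i+1})/d_{i+1}):
  m_1 = 1*15 - 0 = 15, d_1 = (234 - 15^2)/1 = 9/1 = 9, a_1 = floor((15 + 15)/9) = 3.
  m_2 = 9*3 - 15 = 12, d_2 = (234 - 12^2)/9 = 90/9 = 10, a_2 = floor((15 + 12)/10) = 2.
  m_3 = 10*2 - 12 = 8, d_3 = (234 - 8^2)/10 = 170/10 = 17, a_3 = floor((15 + 8)/17) = 1.
  m_4 = 17*1 - 8 = 9, d_4 = (234 - 9^2)/17 = 153/17 = 9, a_4 = floor((15 + 9)/9) = 2.
  m_5 = 9*2 - 9 = 9, d_5 = (234 - 9^2)/9 = 153/9 = 17, a_5 = floor((15 + 9)/17) = 1.
  m_6 = 17*1 - 9 = 8, d_6 = (234 - 8^2)/17 = 170/17 = 10, a_6 = floor((15 + 8)/10) = 2.
  m_7 = 10*2 - 8 = 12, d_7 = (234 - 12^2)/10 = 90/10 = 9, a_7 = floor((15 + 12)/9) = 3.
  m_8 = 9*3 - 12 = 15, d_8 = (234 - 15^2)/9 = 9/9 = 1, a_8 = floor((15 + 15)/1) = 30.
  m_9 = 1*30 - 15 = 15, d_9 = (234 - 15^2)/1 = 9/1 = 9: (m_9, d_9) = (m_1, d_1) = (15, 9), so from here the quotients repeat a_1, ..., a_8; the period length is 8.
Hence the expansion of sqrt(234) is a_0 = 15 followed by the repeating block 3, 2, 1, 2, 1, 2, 3, 30 (period 8).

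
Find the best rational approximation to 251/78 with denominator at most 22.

Expand x = 251/78 as a continued fraction with the Euclidean algorithm:
  251 = 3*78 + 17, so a_0 = 3.
  78 = 4*17 + 10, so a_1 = 4.
  17 = 1*10 + 7, so a_2 = 1.
  10 = 1*7 + 3, so a_3 = 1.
  7 = 2*3 + 1, so a_4 = 2.
  3 = 3*1 + 0, so a_5 = 3.
so x = [3; 4, 1, 1, 2, 3].
Convergents (p_i = a_i*p_{i-1} + p_{i-2}, q_i = a_i*q_{i-1} + q_{i-2} with p_{-2}=0, p_{-1}=1, q_{-2}=1, q_{-1}=0), until the denominator exceeds 22:
  i=0: a_0=3, p_0 = 3*1 + 0 = 3, q_0 = 3*0 + 1 = 1.
  i=1: a_1=4, p_1 = 4*3 + 1 = 13, q_1 = 4*1 + 0 = 4.
  i=2: a_2=1, p_2 = 1*13 + 3 = 16, q_2 = 1*4 + 1 = 5.
  i=3: a_3=1, p_3 = 1*16 + 13 = 29, q_3 = 1*5 + 4 = 9.
  i=4: a_4=2, p_4 = 2*29 + 16 = 74, q_4 = 2*9 + 5 = 23.
q_4 = 23 > 22, so the last convergent with denominator <= 22 is p_3/q_3 = 29/9.
The closest fraction with denominator <= 22 is either p_3/q_3 or the intermediate fraction (k*p_3 + p_2)/(k*q_3 + q_2) with the largest k >= 1 whose denominator stays <= 22; these approach x as k grows, and every other convergent or intermediate fraction in range is farther away.
Largest k: floor((22 - q_2)/q_3) = floor((22 - 5)/9) = 1.
That gives (1*29 + 16)/(1*9 + 5) = 45/14.
Compare the errors: |x - 29/9| = |251*9 - 29*78|/(78*9) = 3/702, and |x - 45/14| = |251*14 - 45*78|/(78*14) = 4/1092.
Cross-multiplying, 4*702 = 2808 < 3276 = 3*1092, so 4/1092 is smaller: the intermediate fraction 45/14 is closer to x than 29/9.

45/14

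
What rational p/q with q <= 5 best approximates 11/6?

Expand x = 11/6 as a continued fraction with the Euclidean algorithm:
  11 = 1*6 + 5, so a_0 = 1.
  6 = 1*5 + 1, so a_1 = 1.
  5 = 5*1 + 0, so a_2 = 5.
so x = [1; 1, 5].
Convergents (p_i = a_i*p_{i-1} + p_{i-2}, q_i = a_i*q_{i-1} + q_{i-2} with p_{-2}=0, p_{-1}=1, q_{-2}=1, q_{-1}=0), until the denominator exceeds 5:
  i=0: a_0=1, p_0 = 1*1 + 0 = 1, q_0 = 1*0 + 1 = 1.
  i=1: a_1=1, p_1 = 1*1 + 1 = 2, q_1 = 1*1 + 0 = 1.
  i=2: a_2=5, p_2 = 5*2 + 1 = 11, q_2 = 5*1 + 1 = 6.
q_2 = 6 > 5, so the last convergent with denominator <= 5 is p_1/q_1 = 2/1.
The closest fraction with denominator <= 5 is either p_1/q_1 or the intermediate fraction (k*p_1 + p_0)/(k*q_1 + q_0) with the largest k >= 1 whose denominator stays <= 5; these approach x as k grows, and every other convergent or intermediate fraction in range is farther away.
Largest k: floor((5 - q_0)/q_1) = floor((5 - 1)/1) = 4.
That gives (4*2 + 1)/(4*1 + 1) = 9/5.
Compare the errors: |x - 2/1| = |11*1 - 2*6|/(6*1) = 1/6, and |x - 9/5| = |11*5 - 9*6|/(6*5) = 1/30.
Cross-multiplying, 1*6 = 6 < 30 = 1*30, so 1/30 is smaller: the intermediate fraction 9/5 is closer to x than 2/1.

9/5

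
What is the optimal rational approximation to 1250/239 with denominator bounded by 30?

Expand x = 1250/239 as a continued fraction with the Euclidean algorithm:
  1250 = 5*239 + 55, so a_0 = 5.
  239 = 4*55 + 19, so a_1 = 4.
  55 = 2*19 + 17, so a_2 = 2.
  19 = 1*17 + 2, so a_3 = 1.
  17 = 8*2 + 1, so a_4 = 8.
  2 = 2*1 + 0, so a_5 = 2.
so x = [5; 4, 2, 1, 8, 2].
Convergents (p_i = a_i*p_{i-1} + p_{i-2}, q_i = a_i*q_{i-1} + q_{i-2} with p_{-2}=0, p_{-1}=1, q_{-2}=1, q_{-1}=0), until the denominator exceeds 30:
  i=0: a_0=5, p_0 = 5*1 + 0 = 5, q_0 = 5*0 + 1 = 1.
  i=1: a_1=4, p_1 = 4*5 + 1 = 21, q_1 = 4*1 + 0 = 4.
  i=2: a_2=2, p_2 = 2*21 + 5 = 47, q_2 = 2*4 + 1 = 9.
  i=3: a_3=1, p_3 = 1*47 + 21 = 68, q_3 = 1*9 + 4 = 13.
  i=4: a_4=8, p_4 = 8*68 + 47 = 591, q_4 = 8*13 + 9 = 113.
q_4 = 113 > 30, so the last convergent with denominator <= 30 is p_3/q_3 = 68/13.
The closest fraction with denominator <= 30 is either p_3/q_3 or the intermediate fraction (k*p_3 + p_2)/(k*q_3 + q_2) with the largest k >= 1 whose denominator stays <= 30; these approach x as k grows, and every other convergent or intermediate fraction in range is farther away.
Largest k: floor((30 - q_2)/q_3) = floor((30 - 9)/13) = 1.
That gives (1*68 + 47)/(1*13 + 9) = 115/22.
Compare the errors: |x - 68/13| = |1250*13 - 68*239|/(239*13) = 2/3107, and |x - 115/22| = |1250*22 - 115*239|/(239*22) = 15/5258.
Cross-multiplying, 2*5258 = 10516 < 46605 = 15*3107, so 2/3107 is smaller: the convergent 68/13 is closer to x than 115/22.

68/13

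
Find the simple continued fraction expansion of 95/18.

Run the Euclidean algorithm on 95 and 18; the successive quotients are the partial quotients a_0, a_1, ... (each step inverts the fractional part left over by the previous one):
  95 = 5*18 + 5, so a_0 = 5.
  18 = 3*5 + 3, so a_1 = 3.
  5 = 1*3 + 2, so a_2 = 1.
  3 = 1*2 + 1, so a_3 = 1.
  2 = 2*1 + 0, so a_4 = 2.
The remainder reaches 0 after 5 divisions, so the expansion has 5 partial quotients, read off in order.

[5; 3, 1, 1, 2]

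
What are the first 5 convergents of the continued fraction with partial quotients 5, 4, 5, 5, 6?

Using the convergent recurrence p_i = a_i*p_{i-1} + p_{i-2}, q_i = a_i*q_{i-1} + q_{i-2} with p_{-2}=0, p_{-1}=1, q_{-2}=1, q_{-1}=0:
  i=0: a_0=5, p_0 = 5*1 + 0 = 5, q_0 = 5*0 + 1 = 1.
  i=1: a_1=4, p_1 = 4*5 + 1 = 21, q_1 = 4*1 + 0 = 4.
  i=2: a_2=5, p_2 = 5*21 + 5 = 110, q_2 = 5*4 + 1 = 21.
  i=3: a_3=5, p_3 = 5*110 + 21 = 571, q_3 = 5*21 + 4 = 109.
  i=4: a_4=6, p_4 = 6*571 + 110 = 3536, q_4 = 6*109 + 21 = 675.

5/1, 21/4, 110/21, 571/109, 3536/675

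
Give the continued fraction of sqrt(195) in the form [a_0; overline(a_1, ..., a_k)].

[13; overline(1, 26)]

Write x_i = (sqrt(195) + m_i)/d_i with (m_0, d_0) = (0, 1). a_0 = floor(sqrt(195)) = 13, since 13^2 = 169 <= 195 < 196 = 14^2.
Iterate m_{i+1} = d_i*a_i - m_i, d_{i+1} = (195 - m_{i+1}^2)/d_i, a_{i+1} = floor((a_0 + m_{i+1})/d_{i+1}):
  m_1 = 1*13 - 0 = 13, d_1 = (195 - 13^2)/1 = 26/1 = 26, a_1 = floor((13 + 13)/26) = 1.
  m_2 = 26*1 - 13 = 13, d_2 = (195 - 13^2)/26 = 26/26 = 1, a_2 = floor((13 + 13)/1) = 26.
  m_3 = 1*26 - 13 = 13, d_3 = (195 - 13^2)/1 = 26/1 = 26: (m_3, d_3) = (m_1, d_1) = (13, 26), so from here the quotients repeat a_1, a_2; the period length is 2.
Hence the expansion of sqrt(195) is a_0 = 13 followed by the repeating block 1, 26 (period 2).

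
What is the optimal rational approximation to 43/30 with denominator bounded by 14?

Expand x = 43/30 as a continued fraction with the Euclidean algorithm:
  43 = 1*30 + 13, so a_0 = 1.
  30 = 2*13 + 4, so a_1 = 2.
  13 = 3*4 + 1, so a_2 = 3.
  4 = 4*1 + 0, so a_3 = 4.
so x = [1; 2, 3, 4].
Convergents (p_i = a_i*p_{i-1} + p_{i-2}, q_i = a_i*q_{i-1} + q_{i-2} with p_{-2}=0, p_{-1}=1, q_{-2}=1, q_{-1}=0), until the denominator exceeds 14:
  i=0: a_0=1, p_0 = 1*1 + 0 = 1, q_0 = 1*0 + 1 = 1.
  i=1: a_1=2, p_1 = 2*1 + 1 = 3, q_1 = 2*1 + 0 = 2.
  i=2: a_2=3, p_2 = 3*3 + 1 = 10, q_2 = 3*2 + 1 = 7.
  i=3: a_3=4, p_3 = 4*10 + 3 = 43, q_3 = 4*7 + 2 = 30.
q_3 = 30 > 14, so the last convergent with denominator <= 14 is p_2/q_2 = 10/7.
The closest fraction with denominator <= 14 is either p_2/q_2 or the intermediate fraction (k*p_2 + p_1)/(k*q_2 + q_1) with the largest k >= 1 whose denominator stays <= 14; these approach x as k grows, and every other convergent or intermediate fraction in range is farther away.
Largest k: floor((14 - q_1)/q_2) = floor((14 - 2)/7) = 1.
That gives (1*10 + 3)/(1*7 + 2) = 13/9.
Compare the errors: |x - 10/7| = |43*7 - 10*30|/(30*7) = 1/210, and |x - 13/9| = |43*9 - 13*30|/(30*9) = 3/270.
Cross-multiplying, 1*270 = 270 < 630 = 3*210, so 1/210 is smaller: the convergent 10/7 is closer to x than 13/9.

10/7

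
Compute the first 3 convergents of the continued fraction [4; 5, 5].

Using the convergent recurrence p_i = a_i*p_{i-1} + p_{i-2}, q_i = a_i*q_{i-1} + q_{i-2} with p_{-2}=0, p_{-1}=1, q_{-2}=1, q_{-1}=0:
  i=0: a_0=4, p_0 = 4*1 + 0 = 4, q_0 = 4*0 + 1 = 1.
  i=1: a_1=5, p_1 = 5*4 + 1 = 21, q_1 = 5*1 + 0 = 5.
  i=2: a_2=5, p_2 = 5*21 + 4 = 109, q_2 = 5*5 + 1 = 26.

4/1, 21/5, 109/26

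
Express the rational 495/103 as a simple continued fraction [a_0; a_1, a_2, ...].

[4; 1, 4, 6, 1, 2]

Run the Euclidean algorithm on 495 and 103; the successive quotients are the partial quotients a_0, a_1, ... (each step inverts the fractional part left over by the previous one):
  495 = 4*103 + 83, so a_0 = 4.
  103 = 1*83 + 20, so a_1 = 1.
  83 = 4*20 + 3, so a_2 = 4.
  20 = 6*3 + 2, so a_3 = 6.
  3 = 1*2 + 1, so a_4 = 1.
  2 = 2*1 + 0, so a_5 = 2.
The remainder reaches 0 after 6 divisions, so the expansion has 6 partial quotients, read off in order.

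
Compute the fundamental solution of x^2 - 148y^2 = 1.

First expand sqrt(148) as a continued fraction. With x_i = (sqrt(148) + m_i)/d_i and (m_0, d_0) = (0, 1): a_0 = floor(sqrt(148)) = 12, since 12^2 = 144 <= 148 < 169 = 13^2.
Iterate m_{i+1} = d_i*a_i - m_i, d_{i+1} = (148 - m_{i+1}^2)/d_i, a_{i+1} = floor((a_0 + m_{i+1})/d_{i+1}):
  m_1 = 1*12 - 0 = 12, d_1 = (148 - 12^2)/1 = 4/1 = 4, a_1 = floor((12 + 12)/4) = 6.
  m_2 = 4*6 - 12 = 12, d_2 = (148 - 12^2)/4 = 4/4 = 1, a_2 = floor((12 + 12)/1) = 24.
  m_3 = 1*24 - 12 = 12, d_3 = (148 - 12^2)/1 = 4/1 = 4: (m_3, d_3) = (m_1, d_1) = (12, 4), so from here the quotients repeat a_1, a_2; the period length is 2.
So sqrt(148) = [12; (6, 24)] with period length k = 2.
k is even, so the fundamental solution of x^2 - 148y^2 = 1 is (p_{k-1}, q_{k-1}) = (p_1, q_1); compute convergents through index 1.
Convergents (p_i = a_i*p_{i-1} + p_{i-2}, q_i = a_i*q_{i-1} + q_{i-2} with p_{-2}=0, p_{-1}=1, q_{-2}=1, q_{-1}=0):
  i=0: a_0=12, p_0 = 12*1 + 0 = 12, q_0 = 12*0 + 1 = 1.
  i=1: a_1=6, p_1 = 6*12 + 1 = 73, q_1 = 6*1 + 0 = 6.
Check: 73^2 - 148*6^2 = 5329 - 5328 = 1, so (x, y) = (73, 6) solves the equation, and by the theorem it is the least positive solution.

(x, y) = (73, 6)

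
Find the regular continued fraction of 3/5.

[0; 1, 1, 2]

Run the Euclidean algorithm on 3 and 5; the successive quotients are the partial quotients a_0, a_1, ... (each step inverts the fractional part left over by the previous one):
  3 = 0*5 + 3, so a_0 = 0.
  5 = 1*3 + 2, so a_1 = 1.
  3 = 1*2 + 1, so a_2 = 1.
  2 = 2*1 + 0, so a_3 = 2.
The remainder reaches 0 after 4 divisions, so the expansion has 4 partial quotients, read off in order.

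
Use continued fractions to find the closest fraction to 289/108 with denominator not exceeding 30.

Expand x = 289/108 as a continued fraction with the Euclidean algorithm:
  289 = 2*108 + 73, so a_0 = 2.
  108 = 1*73 + 35, so a_1 = 1.
  73 = 2*35 + 3, so a_2 = 2.
  35 = 11*3 + 2, so a_3 = 11.
  3 = 1*2 + 1, so a_4 = 1.
  2 = 2*1 + 0, so a_5 = 2.
so x = [2; 1, 2, 11, 1, 2].
Convergents (p_i = a_i*p_{i-1} + p_{i-2}, q_i = a_i*q_{i-1} + q_{i-2} with p_{-2}=0, p_{-1}=1, q_{-2}=1, q_{-1}=0), until the denominator exceeds 30:
  i=0: a_0=2, p_0 = 2*1 + 0 = 2, q_0 = 2*0 + 1 = 1.
  i=1: a_1=1, p_1 = 1*2 + 1 = 3, q_1 = 1*1 + 0 = 1.
  i=2: a_2=2, p_2 = 2*3 + 2 = 8, q_2 = 2*1 + 1 = 3.
  i=3: a_3=11, p_3 = 11*8 + 3 = 91, q_3 = 11*3 + 1 = 34.
q_3 = 34 > 30, so the last convergent with denominator <= 30 is p_2/q_2 = 8/3.
The closest fraction with denominator <= 30 is either p_2/q_2 or the intermediate fraction (k*p_2 + p_1)/(k*q_2 + q_1) with the largest k >= 1 whose denominator stays <= 30; these approach x as k grows, and every other convergent or intermediate fraction in range is farther away.
Largest k: floor((30 - q_1)/q_2) = floor((30 - 1)/3) = 9.
That gives (9*8 + 3)/(9*3 + 1) = 75/28.
Compare the errors: |x - 8/3| = |289*3 - 8*108|/(108*3) = 3/324, and |x - 75/28| = |289*28 - 75*108|/(108*28) = 8/3024.
Cross-multiplying, 8*324 = 2592 < 9072 = 3*3024, so 8/3024 is smaller: the intermediate fraction 75/28 is closer to x than 8/3.

75/28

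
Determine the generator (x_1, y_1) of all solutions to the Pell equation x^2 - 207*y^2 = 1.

First expand sqrt(207) as a continued fraction. With x_i = (sqrt(207) + m_i)/d_i and (m_0, d_0) = (0, 1): a_0 = floor(sqrt(207)) = 14, since 14^2 = 196 <= 207 < 225 = 15^2.
Iterate m_{i+1} = d_i*a_i - m_i, d_{i+1} = (207 - m_{i+1}^2)/d_i, a_{i+1} = floor((a_0 + m_{i+1})/d_{i+1}):
  m_1 = 1*14 - 0 = 14, d_1 = (207 - 14^2)/1 = 11/1 = 11, a_1 = floor((14 + 14)/11) = 2.
  m_2 = 11*2 - 14 = 8, d_2 = (207 - 8^2)/11 = 143/11 = 13, a_2 = floor((14 + 8)/13) = 1.
  m_3 = 13*1 - 8 = 5, d_3 = (207 - 5^2)/13 = 182/13 = 14, a_3 = floor((14 + 5)/14) = 1.
  m_4 = 14*1 - 5 = 9, d_4 = (207 - 9^2)/14 = 126/14 = 9, a_4 = floor((14 + 9)/9) = 2.
  m_5 = 9*2 - 9 = 9, d_5 = (207 - 9^2)/9 = 126/9 = 14, a_5 = floor((14 + 9)/14) = 1.
  m_6 = 14*1 - 9 = 5, d_6 = (207 - 5^2)/14 = 182/14 = 13, a_6 = floor((14 + 5)/13) = 1.
  m_7 = 13*1 - 5 = 8, d_7 = (207 - 8^2)/13 = 143/13 = 11, a_7 = floor((14 + 8)/11) = 2.
  m_8 = 11*2 - 8 = 14, d_8 = (207 - 14^2)/11 = 11/11 = 1, a_8 = floor((14 + 14)/1) = 28.
  m_9 = 1*28 - 14 = 14, d_9 = (207 - 14^2)/1 = 11/1 = 11: (m_9, d_9) = (m_1, d_1) = (14, 11), so from here the quotients repeat a_1, ..., a_8; the period length is 8.
So sqrt(207) = [14; (2, 1, 1, 2, 1, 1, 2, 28)] with period length k = 8.
k is even, so the fundamental solution of x^2 - 207y^2 = 1 is (p_{k-1}, q_{k-1}) = (p_7, q_7); compute convergents through index 7.
Convergents (p_i = a_i*p_{i-1} + p_{i-2}, q_i = a_i*q_{i-1} + q_{i-2} with p_{-2}=0, p_{-1}=1, q_{-2}=1, q_{-1}=0):
  i=0: a_0=14, p_0 = 14*1 + 0 = 14, q_0 = 14*0 + 1 = 1.
  i=1: a_1=2, p_1 = 2*14 + 1 = 29, q_1 = 2*1 + 0 = 2.
  i=2: a_2=1, p_2 = 1*29 + 14 = 43, q_2 = 1*2 + 1 = 3.
  i=3: a_3=1, p_3 = 1*43 + 29 = 72, q_3 = 1*3 + 2 = 5.
  i=4: a_4=2, p_4 = 2*72 + 43 = 187, q_4 = 2*5 + 3 = 13.
  i=5: a_5=1, p_5 = 1*187 + 72 = 259, q_5 = 1*13 + 5 = 18.
  i=6: a_6=1, p_6 = 1*259 + 187 = 446, q_6 = 1*18 + 13 = 31.
  i=7: a_7=2, p_7 = 2*446 + 259 = 1151, q_7 = 2*31 + 18 = 80.
Check: 1151^2 - 207*80^2 = 1324801 - 1324800 = 1, so (x, y) = (1151, 80) solves the equation, and by the theorem it is the least positive solution.

(x, y) = (1151, 80)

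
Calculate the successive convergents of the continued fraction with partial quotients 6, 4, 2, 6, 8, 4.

Using the convergent recurrence p_i = a_i*p_{i-1} + p_{i-2}, q_i = a_i*q_{i-1} + q_{i-2} with p_{-2}=0, p_{-1}=1, q_{-2}=1, q_{-1}=0:
  i=0: a_0=6, p_0 = 6*1 + 0 = 6, q_0 = 6*0 + 1 = 1.
  i=1: a_1=4, p_1 = 4*6 + 1 = 25, q_1 = 4*1 + 0 = 4.
  i=2: a_2=2, p_2 = 2*25 + 6 = 56, q_2 = 2*4 + 1 = 9.
  i=3: a_3=6, p_3 = 6*56 + 25 = 361, q_3 = 6*9 + 4 = 58.
  i=4: a_4=8, p_4 = 8*361 + 56 = 2944, q_4 = 8*58 + 9 = 473.
  i=5: a_5=4, p_5 = 4*2944 + 361 = 12137, q_5 = 4*473 + 58 = 1950.

6/1, 25/4, 56/9, 361/58, 2944/473, 12137/1950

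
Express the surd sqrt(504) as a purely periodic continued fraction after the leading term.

[22; (2, 4, 2, 44)]

Write x_i = (sqrt(504) + m_i)/d_i with (m_0, d_0) = (0, 1). a_0 = floor(sqrt(504)) = 22, since 22^2 = 484 <= 504 < 529 = 23^2.
Iterate m_{i+1} = d_i*a_i - m_i, d_{i+1} = (504 - m_{i+1}^2)/d_i, a_{i+1} = floor((a_0 + m_{i+1})/d_{i+1}):
  m_1 = 1*22 - 0 = 22, d_1 = (504 - 22^2)/1 = 20/1 = 20, a_1 = floor((22 + 22)/20) = 2.
  m_2 = 20*2 - 22 = 18, d_2 = (504 - 18^2)/20 = 180/20 = 9, a_2 = floor((22 + 18)/9) = 4.
  m_3 = 9*4 - 18 = 18, d_3 = (504 - 18^2)/9 = 180/9 = 20, a_3 = floor((22 + 18)/20) = 2.
  m_4 = 20*2 - 18 = 22, d_4 = (504 - 22^2)/20 = 20/20 = 1, a_4 = floor((22 + 22)/1) = 44.
  m_5 = 1*44 - 22 = 22, d_5 = (504 - 22^2)/1 = 20/1 = 20: (m_5, d_5) = (m_1, d_1) = (22, 20), so from here the quotients repeat a_1, ..., a_4; the period length is 4.
Hence the expansion of sqrt(504) is a_0 = 22 followed by the repeating block 2, 4, 2, 44 (period 4).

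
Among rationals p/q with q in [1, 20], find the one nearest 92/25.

Expand x = 92/25 as a continued fraction with the Euclidean algorithm:
  92 = 3*25 + 17, so a_0 = 3.
  25 = 1*17 + 8, so a_1 = 1.
  17 = 2*8 + 1, so a_2 = 2.
  8 = 8*1 + 0, so a_3 = 8.
so x = [3; 1, 2, 8].
Convergents (p_i = a_i*p_{i-1} + p_{i-2}, q_i = a_i*q_{i-1} + q_{i-2} with p_{-2}=0, p_{-1}=1, q_{-2}=1, q_{-1}=0), until the denominator exceeds 20:
  i=0: a_0=3, p_0 = 3*1 + 0 = 3, q_0 = 3*0 + 1 = 1.
  i=1: a_1=1, p_1 = 1*3 + 1 = 4, q_1 = 1*1 + 0 = 1.
  i=2: a_2=2, p_2 = 2*4 + 3 = 11, q_2 = 2*1 + 1 = 3.
  i=3: a_3=8, p_3 = 8*11 + 4 = 92, q_3 = 8*3 + 1 = 25.
q_3 = 25 > 20, so the last convergent with denominator <= 20 is p_2/q_2 = 11/3.
The closest fraction with denominator <= 20 is either p_2/q_2 or the intermediate fraction (k*p_2 + p_1)/(k*q_2 + q_1) with the largest k >= 1 whose denominator stays <= 20; these approach x as k grows, and every other convergent or intermediate fraction in range is farther away.
Largest k: floor((20 - q_1)/q_2) = floor((20 - 1)/3) = 6.
That gives (6*11 + 4)/(6*3 + 1) = 70/19.
Compare the errors: |x - 11/3| = |92*3 - 11*25|/(25*3) = 1/75, and |x - 70/19| = |92*19 - 70*25|/(25*19) = 2/475.
Cross-multiplying, 2*75 = 150 < 475 = 1*475, so 2/475 is smaller: the intermediate fraction 70/19 is closer to x than 11/3.

70/19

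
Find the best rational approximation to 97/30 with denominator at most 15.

Expand x = 97/30 as a continued fraction with the Euclidean algorithm:
  97 = 3*30 + 7, so a_0 = 3.
  30 = 4*7 + 2, so a_1 = 4.
  7 = 3*2 + 1, so a_2 = 3.
  2 = 2*1 + 0, so a_3 = 2.
so x = [3; 4, 3, 2].
Convergents (p_i = a_i*p_{i-1} + p_{i-2}, q_i = a_i*q_{i-1} + q_{i-2} with p_{-2}=0, p_{-1}=1, q_{-2}=1, q_{-1}=0), until the denominator exceeds 15:
  i=0: a_0=3, p_0 = 3*1 + 0 = 3, q_0 = 3*0 + 1 = 1.
  i=1: a_1=4, p_1 = 4*3 + 1 = 13, q_1 = 4*1 + 0 = 4.
  i=2: a_2=3, p_2 = 3*13 + 3 = 42, q_2 = 3*4 + 1 = 13.
  i=3: a_3=2, p_3 = 2*42 + 13 = 97, q_3 = 2*13 + 4 = 30.
q_3 = 30 > 15, so the last convergent with denominator <= 15 is p_2/q_2 = 42/13.
The closest fraction with denominator <= 15 is either p_2/q_2 or the intermediate fraction (k*p_2 + p_1)/(k*q_2 + q_1) with the largest k >= 1 whose denominator stays <= 15; these approach x as k grows, and every other convergent or intermediate fraction in range is farther away.
Largest k: floor((15 - q_1)/q_2) = floor((15 - 4)/13) = 0.
Since k = 0, no intermediate fraction beyond p_2/q_2 has denominator <= 15, so the convergent 42/13 is the closest (its error is |97*13 - 42*30|/(30*13) = 1/390).

42/13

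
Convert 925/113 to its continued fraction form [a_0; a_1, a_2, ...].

Run the Euclidean algorithm on 925 and 113; the successive quotients are the partial quotients a_0, a_1, ... (each step inverts the fractional part left over by the previous one):
  925 = 8*113 + 21, so a_0 = 8.
  113 = 5*21 + 8, so a_1 = 5.
  21 = 2*8 + 5, so a_2 = 2.
  8 = 1*5 + 3, so a_3 = 1.
  5 = 1*3 + 2, so a_4 = 1.
  3 = 1*2 + 1, so a_5 = 1.
  2 = 2*1 + 0, so a_6 = 2.
The remainder reaches 0 after 7 divisions, so the expansion has 7 partial quotients, read off in order.

[8; 5, 2, 1, 1, 1, 2]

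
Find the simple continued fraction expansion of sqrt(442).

Write x_i = (sqrt(442) + m_i)/d_i with (m_0, d_0) = (0, 1). a_0 = floor(sqrt(442)) = 21, since 21^2 = 441 <= 442 < 484 = 22^2.
Iterate m_{i+1} = d_i*a_i - m_i, d_{i+1} = (442 - m_{i+1}^2)/d_i, a_{i+1} = floor((a_0 + m_{i+1})/d_{i+1}):
  m_1 = 1*21 - 0 = 21, d_1 = (442 - 21^2)/1 = 1/1 = 1, a_1 = floor((21 + 21)/1) = 42.
  m_2 = 1*42 - 21 = 21, d_2 = (442 - 21^2)/1 = 1/1 = 1: (m_2, d_2) = (m_1, d_1) = (21, 1), so from here the quotient a_1 repeats; the period length is 1.
Hence the expansion of sqrt(442) is a_0 = 21 followed by the repeating block 42 (period 1).

[21; (42)]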